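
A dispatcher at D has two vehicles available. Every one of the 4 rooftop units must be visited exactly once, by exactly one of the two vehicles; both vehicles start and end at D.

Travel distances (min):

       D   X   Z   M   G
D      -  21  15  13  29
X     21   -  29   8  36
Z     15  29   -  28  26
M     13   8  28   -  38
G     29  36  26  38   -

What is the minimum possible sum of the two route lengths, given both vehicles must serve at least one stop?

Check every non-empty split of the stops between the two vehicles; for each half take its own optimal tour:
  {X} + {Z, M, G}: 42 + 92 = 134
  {Z} + {X, M, G}: 30 + 86 = 116
  {X, Z} + {M, G}: 65 + 80 = 145
  {M} + {X, Z, G}: 26 + 98 = 124
  {X, M} + {Z, G}: 42 + 70 = 112
  {Z, M} + {X, G}: 56 + 86 = 142
  … (7 splits in total)
Best: vehicle 1 D → X → M → D = 42; vehicle 2 D → Z → G → D = 70; combined 112.

112 min — the smallest possible combined total.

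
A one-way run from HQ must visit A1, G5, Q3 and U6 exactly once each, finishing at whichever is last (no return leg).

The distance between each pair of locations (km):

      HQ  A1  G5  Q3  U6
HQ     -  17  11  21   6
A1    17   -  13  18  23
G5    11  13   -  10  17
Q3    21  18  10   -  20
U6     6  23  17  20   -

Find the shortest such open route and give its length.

Minimum one-way distance = 49 km.

There are 4! = 24 possible orderings.
HQ → A1 → G5 → Q3 → U6: 17+13+10+20 = 60
HQ → A1 → G5 → U6 → Q3: 17+13+17+20 = 67
HQ → A1 → Q3 → G5 → U6: 17+18+10+17 = 62
HQ → A1 → Q3 → U6 → G5: 17+18+20+17 = 72
HQ → A1 → U6 → G5 → Q3: 17+23+17+10 = 67
HQ → A1 → U6 → Q3 → G5: 17+23+20+10 = 70
HQ → G5 → A1 → Q3 → U6: 11+13+18+20 = 62
HQ → G5 → A1 → U6 → Q3: 11+13+23+20 = 67
HQ → G5 → Q3 → A1 → U6: 11+10+18+23 = 62
HQ → G5 → Q3 → U6 → A1: 11+10+20+23 = 64
HQ → G5 → U6 → A1 → Q3: 11+17+23+18 = 69
HQ → G5 → U6 → Q3 → A1: 11+17+20+18 = 66
HQ → Q3 → A1 → G5 → U6: 21+18+13+17 = 69
HQ → Q3 → A1 → U6 → G5: 21+18+23+17 = 79
… (10 more)
HQ → U6 → Q3 → G5 → A1: 6+20+10+13 = 49  ← best
The minimum is 49.
One shortest path: HQ → U6 → Q3 → G5 → A1.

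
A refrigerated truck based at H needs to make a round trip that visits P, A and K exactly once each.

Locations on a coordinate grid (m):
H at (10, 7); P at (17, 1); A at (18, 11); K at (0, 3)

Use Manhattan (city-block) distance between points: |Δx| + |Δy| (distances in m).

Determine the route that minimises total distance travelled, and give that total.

With 3 stops there are 3!/2 = 3 distinct round trips (a route and its reverse cost the same).
H-P-A-K-H: 13+11+26+14 = 64
H-P-K-A-H: 13+19+26+12 = 70
H-A-P-K-H: 12+11+19+14 = 56
The minimum is 56.
One optimal route: H → A → P → K → H (or its reverse).

Shortest round trip = 56 m.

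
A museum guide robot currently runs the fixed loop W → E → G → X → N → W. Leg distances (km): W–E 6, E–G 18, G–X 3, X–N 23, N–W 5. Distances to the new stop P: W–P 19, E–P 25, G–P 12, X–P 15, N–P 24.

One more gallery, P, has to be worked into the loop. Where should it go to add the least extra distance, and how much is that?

Insertion cost between consecutive stops i–j is d(i,P) + d(P,j) − d(i,j):
  between W and E: 19 + 25 − 6 = 38
  between E and G: 25 + 12 − 18 = 19
  between G and X: 12 + 15 − 3 = 24
  between X and N: 15 + 24 − 23 = 16
  between N and W: 24 + 19 − 5 = 38
Cheapest insertion is between X and N, adding 16.
New total = 55 + 16 = 71.

Minimum extra distance: 16 km, inserting P between X and N.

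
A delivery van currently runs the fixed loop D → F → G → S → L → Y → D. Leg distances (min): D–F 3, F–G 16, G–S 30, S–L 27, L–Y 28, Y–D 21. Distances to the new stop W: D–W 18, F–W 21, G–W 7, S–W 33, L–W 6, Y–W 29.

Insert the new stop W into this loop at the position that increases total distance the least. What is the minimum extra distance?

Insertion cost between consecutive stops i–j is d(i,W) + d(W,j) − d(i,j):
  between D and F: 18 + 21 − 3 = 36
  between F and G: 21 + 7 − 16 = 12
  between G and S: 7 + 33 − 30 = 10
  between S and L: 33 + 6 − 27 = 12
  between L and Y: 6 + 29 − 28 = 7
  between Y and D: 29 + 18 − 21 = 26
Cheapest insertion is between L and Y, adding 7.
New total = 125 + 7 = 132.

+7 min — insert W between L and Y.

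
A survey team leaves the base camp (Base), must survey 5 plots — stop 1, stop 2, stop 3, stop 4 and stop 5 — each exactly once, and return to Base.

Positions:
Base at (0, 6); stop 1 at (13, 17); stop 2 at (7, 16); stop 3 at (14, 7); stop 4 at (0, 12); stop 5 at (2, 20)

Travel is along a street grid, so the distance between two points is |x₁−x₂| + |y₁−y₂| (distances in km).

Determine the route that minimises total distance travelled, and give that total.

Base-stop 1-stop 2-stop 3-stop 4-stop 5-Base: 24+7+16+19+10+16 = 92
Base-stop 1-stop 2-stop 3-stop 5-stop 4-Base: 24+7+16+25+10+6 = 88
Base-stop 1-stop 2-stop 4-stop 3-stop 5-Base: 24+7+11+19+25+16 = 102
Base-stop 1-stop 2-stop 4-stop 5-stop 3-Base: 24+7+11+10+25+15 = 92
Base-stop 1-stop 2-stop 5-stop 3-stop 4-Base: 24+7+9+25+19+6 = 90
Base-stop 1-stop 2-stop 5-stop 4-stop 3-Base: 24+7+9+10+19+15 = 84
Base-stop 1-stop 3-stop 2-stop 4-stop 5-Base: 24+11+16+11+10+16 = 88
Base-stop 1-stop 3-stop 2-stop 5-stop 4-Base: 24+11+16+9+10+6 = 76
Base-stop 1-stop 3-stop 4-stop 2-stop 5-Base: 24+11+19+11+9+16 = 90
Base-stop 1-stop 3-stop 4-stop 5-stop 2-Base: 24+11+19+10+9+17 = 90
Base-stop 1-stop 3-stop 5-stop 2-stop 4-Base: 24+11+25+9+11+6 = 86
Base-stop 1-stop 3-stop 5-stop 4-stop 2-Base: 24+11+25+10+11+17 = 98
Base-stop 1-stop 4-stop 2-stop 3-stop 5-Base: 24+18+11+16+25+16 = 110
Base-stop 1-stop 4-stop 2-stop 5-stop 3-Base: 24+18+11+9+25+15 = 102
… (46 more)
Base-stop 3-stop 1-stop 2-stop 5-stop 4-Base: 15+11+7+9+10+6 = 58  ← best
The minimum is 58.
One optimal route: Base → stop 3 → stop 1 → stop 2 → stop 5 → stop 4 → Base (or its reverse).

Shortest round trip = 58 km.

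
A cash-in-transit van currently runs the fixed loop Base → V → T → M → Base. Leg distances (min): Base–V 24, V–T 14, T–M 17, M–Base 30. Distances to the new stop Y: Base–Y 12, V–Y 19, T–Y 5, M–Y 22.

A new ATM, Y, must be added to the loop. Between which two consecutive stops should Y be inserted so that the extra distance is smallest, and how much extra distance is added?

Insertion cost between consecutive stops i–j is d(i,Y) + d(Y,j) − d(i,j):
  between Base and V: 12 + 19 − 24 = 7
  between V and T: 19 + 5 − 14 = 10
  between T and M: 5 + 22 − 17 = 10
  between M and Base: 22 + 12 − 30 = 4
Cheapest insertion is between M and Base, adding 4.
New total = 85 + 4 = 89.

Minimum extra distance: 4 min, inserting Y between M and Base.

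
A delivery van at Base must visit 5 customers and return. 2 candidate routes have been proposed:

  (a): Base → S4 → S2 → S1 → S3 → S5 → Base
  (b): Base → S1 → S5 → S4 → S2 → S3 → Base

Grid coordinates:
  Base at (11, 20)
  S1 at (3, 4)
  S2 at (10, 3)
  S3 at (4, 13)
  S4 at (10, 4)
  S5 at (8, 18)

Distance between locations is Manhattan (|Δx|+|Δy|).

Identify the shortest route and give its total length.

Shortest is (a), total 50.

(a): 17 + 1 + 8 + 10 + 9 + 5 = 50
(b): 24 + 19 + 16 + 1 + 16 + 14 = 90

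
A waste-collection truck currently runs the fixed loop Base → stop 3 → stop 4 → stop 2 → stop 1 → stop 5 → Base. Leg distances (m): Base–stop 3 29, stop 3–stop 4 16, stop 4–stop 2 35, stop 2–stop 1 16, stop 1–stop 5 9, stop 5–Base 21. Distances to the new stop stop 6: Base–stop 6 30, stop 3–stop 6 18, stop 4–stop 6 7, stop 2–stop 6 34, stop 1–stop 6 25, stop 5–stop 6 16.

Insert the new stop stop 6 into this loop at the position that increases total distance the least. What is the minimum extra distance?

Insertion cost between consecutive stops i–j is d(i,stop 6) + d(stop 6,j) − d(i,j):
  between Base and stop 3: 30 + 18 − 29 = 19
  between stop 3 and stop 4: 18 + 7 − 16 = 9
  between stop 4 and stop 2: 7 + 34 − 35 = 6
  between stop 2 and stop 1: 34 + 25 − 16 = 43
  between stop 1 and stop 5: 25 + 16 − 9 = 32
  between stop 5 and Base: 16 + 30 − 21 = 25
Cheapest insertion is between stop 4 and stop 2, adding 6.
New total = 126 + 6 = 132.

+6 m — insert stop 6 between stop 4 and stop 2.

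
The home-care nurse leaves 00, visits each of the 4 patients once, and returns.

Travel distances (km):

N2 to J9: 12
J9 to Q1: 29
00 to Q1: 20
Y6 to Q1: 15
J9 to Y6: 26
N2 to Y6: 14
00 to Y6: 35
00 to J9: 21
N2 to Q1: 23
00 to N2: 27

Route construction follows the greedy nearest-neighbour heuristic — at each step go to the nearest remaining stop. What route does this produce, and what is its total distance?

Total distance 82 km via the nearest-neighbour route 00 → Q1 → Y6 → N2 → J9 → 00.

From 00: distances to unvisited — Q1=20, J9=21, N2=27, Y6=35. Nearest is Q1 (20).
From Q1: distances to unvisited — Y6=15, N2=23, J9=29. Nearest is Y6 (15).
From Y6: distances to unvisited — N2=14, J9=26. Nearest is N2 (14).
From N2: distances to unvisited — J9=12. Nearest is J9 (12).
Return J9→00: 21.
Total = 20 + 15 + 14 + 12 + 21 = 82.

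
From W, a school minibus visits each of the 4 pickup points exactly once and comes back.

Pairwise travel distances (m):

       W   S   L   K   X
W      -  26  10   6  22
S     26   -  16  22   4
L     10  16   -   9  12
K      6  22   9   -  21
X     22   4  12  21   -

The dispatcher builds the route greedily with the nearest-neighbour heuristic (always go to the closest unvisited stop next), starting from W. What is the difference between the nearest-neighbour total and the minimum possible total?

W: K=6, L=10, X=22, S=26 ⇒ K
K: L=9, X=21, S=22 ⇒ L
L: X=12, S=16 ⇒ X
X: S=4 ⇒ S
NN route W → K → L → X → S → W costs 57.
Optimal: W → L → X → S → K → W costs 54 (by enumerating all 12 distinct tours).
Excess = 57 − 54 = 3.

The nearest-neighbour route is 3 m longer than optimal.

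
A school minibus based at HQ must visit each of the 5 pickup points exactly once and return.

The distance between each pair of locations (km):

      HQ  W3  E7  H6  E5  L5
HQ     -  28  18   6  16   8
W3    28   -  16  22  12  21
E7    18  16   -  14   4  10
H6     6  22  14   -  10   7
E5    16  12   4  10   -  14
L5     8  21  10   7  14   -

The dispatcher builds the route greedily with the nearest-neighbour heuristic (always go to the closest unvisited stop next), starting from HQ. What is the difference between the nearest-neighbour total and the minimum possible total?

5 km longer than the optimal tour.

HQ: H6=6, L5=8, E5=16, E7=18, W3=28 ⇒ H6
H6: L5=7, E5=10, E7=14, W3=22 ⇒ L5
L5: E7=10, E5=14, W3=21 ⇒ E7
E7: E5=4, W3=16 ⇒ E5
E5: W3=12 ⇒ W3
NN route HQ → H6 → L5 → E7 → E5 → W3 → HQ costs 67.
Optimal: HQ → H6 → W3 → E5 → E7 → L5 → HQ costs 62 (by enumerating all 60 distinct tours).
Excess = 67 − 62 = 5.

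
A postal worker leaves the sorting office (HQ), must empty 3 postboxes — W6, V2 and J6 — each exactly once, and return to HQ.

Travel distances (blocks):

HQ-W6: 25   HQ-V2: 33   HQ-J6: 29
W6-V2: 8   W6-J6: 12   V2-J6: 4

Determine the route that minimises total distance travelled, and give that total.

With 3 stops there are 3!/2 = 3 distinct round trips (a route and its reverse cost the same).
HQ→W6→V2→J6→HQ: 25+8+4+29 = 66
HQ→W6→J6→V2→HQ: 25+12+4+33 = 74
HQ→V2→W6→J6→HQ: 33+8+12+29 = 82
The minimum is 66.
One optimal route: HQ → W6 → V2 → J6 → HQ (or its reverse).

66 blocks — the shortest possible round trip.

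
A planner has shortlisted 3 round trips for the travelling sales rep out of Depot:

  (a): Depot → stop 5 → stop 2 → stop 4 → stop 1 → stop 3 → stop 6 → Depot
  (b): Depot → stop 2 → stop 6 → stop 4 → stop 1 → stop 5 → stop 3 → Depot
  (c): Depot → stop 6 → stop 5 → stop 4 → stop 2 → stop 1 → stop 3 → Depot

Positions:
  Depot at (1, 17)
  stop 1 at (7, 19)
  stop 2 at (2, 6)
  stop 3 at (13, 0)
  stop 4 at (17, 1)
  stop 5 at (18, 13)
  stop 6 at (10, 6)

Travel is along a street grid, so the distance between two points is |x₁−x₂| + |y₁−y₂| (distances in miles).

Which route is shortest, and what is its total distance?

Shortest is (b), total 124 miles.

(a): 21 + 23 + 20 + 28 + 25 + 9 + 20 = 146
(b): 12 + 8 + 12 + 28 + 17 + 18 + 29 = 124
(c): 20 + 15 + 13 + 20 + 18 + 25 + 29 = 140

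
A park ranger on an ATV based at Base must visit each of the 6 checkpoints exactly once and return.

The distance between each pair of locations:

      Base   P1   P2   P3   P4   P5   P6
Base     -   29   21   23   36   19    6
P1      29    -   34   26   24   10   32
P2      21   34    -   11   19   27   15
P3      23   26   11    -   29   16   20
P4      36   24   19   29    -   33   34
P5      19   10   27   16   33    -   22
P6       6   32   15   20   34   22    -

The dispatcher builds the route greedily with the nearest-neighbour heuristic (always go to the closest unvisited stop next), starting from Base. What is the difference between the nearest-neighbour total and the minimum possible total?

The nearest-neighbour route is 9 longer than optimal.

Base: P6=6, P5=19, P2=21, P3=23, P1=29, P4=36 ⇒ P6
P6: P2=15, P3=20, P5=22, P1=32, P4=34 ⇒ P2
P2: P3=11, P4=19, P5=27, P1=34 ⇒ P3
P3: P5=16, P1=26, P4=29 ⇒ P5
P5: P1=10, P4=33 ⇒ P1
P1: P4=24 ⇒ P4
NN route Base → P6 → P2 → P3 → P5 → P1 → P4 → Base costs 118.
Optimal: Base → P5 → P1 → P4 → P2 → P3 → P6 → Base costs 109 (by enumerating all 360 distinct tours).
Excess = 118 − 109 = 9.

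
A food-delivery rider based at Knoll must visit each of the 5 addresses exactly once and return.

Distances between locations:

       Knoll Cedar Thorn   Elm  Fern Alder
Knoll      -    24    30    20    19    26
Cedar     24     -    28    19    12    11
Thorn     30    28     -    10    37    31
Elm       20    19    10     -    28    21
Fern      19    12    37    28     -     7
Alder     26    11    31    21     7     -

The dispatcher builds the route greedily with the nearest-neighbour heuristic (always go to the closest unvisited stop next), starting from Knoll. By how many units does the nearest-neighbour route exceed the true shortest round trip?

1 longer than the optimal tour.

From Knoll: Fern=19, Elm=20, Cedar=24, Alder=26, Thorn=30 → choose Fern (19).
From Fern: Alder=7, Cedar=12, Elm=28, Thorn=37 → choose Alder (7).
From Alder: Cedar=11, Elm=21, Thorn=31 → choose Cedar (11).
From Cedar: Elm=19, Thorn=28 → choose Elm (19).
From Elm: Thorn=10 → choose Thorn (10).
NN route Knoll → Fern → Alder → Cedar → Elm → Thorn → Knoll costs 96.
Optimal: Knoll → Elm → Thorn → Cedar → Alder → Fern → Knoll costs 95 (by enumerating all 60 distinct tours).
Excess = 96 − 95 = 1.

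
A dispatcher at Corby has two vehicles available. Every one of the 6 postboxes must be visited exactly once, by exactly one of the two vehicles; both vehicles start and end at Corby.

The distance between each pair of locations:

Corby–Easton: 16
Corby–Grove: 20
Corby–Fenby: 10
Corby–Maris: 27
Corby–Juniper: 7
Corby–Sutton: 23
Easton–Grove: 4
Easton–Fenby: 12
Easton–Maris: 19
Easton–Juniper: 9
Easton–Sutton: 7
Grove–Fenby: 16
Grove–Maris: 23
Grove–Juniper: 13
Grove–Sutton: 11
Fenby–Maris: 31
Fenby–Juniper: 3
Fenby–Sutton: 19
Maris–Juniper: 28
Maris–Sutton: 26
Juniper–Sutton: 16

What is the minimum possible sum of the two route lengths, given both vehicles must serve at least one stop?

Try each way of splitting the stops between the two vehicles (each non-empty) and, for each split, find the best tour for each vehicle:
  {Easton} + {Grove, Fenby, Maris, Juniper, Sutton}: 32 + 90 = 122
  {Grove} + {Easton, Fenby, Maris, Juniper, Sutton}: 40 + 82 = 122
  {Easton, Grove} + {Fenby, Maris, Juniper, Sutton}: 40 + 82 = 122
  {Fenby} + {Easton, Grove, Maris, Juniper, Sutton}: 20 + 84 = 104
  {Easton, Fenby} + {Grove, Maris, Juniper, Sutton}: 38 + 84 = 122
  {Grove, Fenby} + {Easton, Maris, Juniper, Sutton}: 46 + 76 = 122
  … (31 splits in total)
Best: vehicle 1 Corby → Fenby → Corby = 20; vehicle 2 Corby → Maris → Easton → Grove → Sutton → Juniper → Corby = 84; combined 104.

104 — the smallest possible combined total.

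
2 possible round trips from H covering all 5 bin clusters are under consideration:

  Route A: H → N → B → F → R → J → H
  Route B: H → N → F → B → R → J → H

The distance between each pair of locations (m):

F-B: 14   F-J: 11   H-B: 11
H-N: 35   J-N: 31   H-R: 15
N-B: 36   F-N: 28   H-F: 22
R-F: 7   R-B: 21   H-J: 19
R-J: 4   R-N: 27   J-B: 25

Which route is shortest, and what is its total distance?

Shortest is Route A, total 115 m.

Route A: 35 + 36 + 14 + 7 + 4 + 19 = 115
Route B: 35 + 28 + 14 + 21 + 4 + 19 = 121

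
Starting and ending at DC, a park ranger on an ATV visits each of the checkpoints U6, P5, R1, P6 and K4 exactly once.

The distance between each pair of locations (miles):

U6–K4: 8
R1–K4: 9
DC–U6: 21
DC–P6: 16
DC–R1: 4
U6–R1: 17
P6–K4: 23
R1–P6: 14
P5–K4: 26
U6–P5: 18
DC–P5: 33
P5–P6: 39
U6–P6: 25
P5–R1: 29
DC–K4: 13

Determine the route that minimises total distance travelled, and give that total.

94 miles — the shortest possible round trip.

DC - U6 - P5 - R1 - P6 - K4 - DC: 21+18+29+14+23+13 = 118
DC - U6 - P5 - R1 - K4 - P6 - DC: 21+18+29+9+23+16 = 116
DC - U6 - P5 - P6 - R1 - K4 - DC: 21+18+39+14+9+13 = 114
DC - U6 - P5 - P6 - K4 - R1 - DC: 21+18+39+23+9+4 = 114
DC - U6 - P5 - K4 - R1 - P6 - DC: 21+18+26+9+14+16 = 104
DC - U6 - P5 - K4 - P6 - R1 - DC: 21+18+26+23+14+4 = 106
DC - U6 - R1 - P5 - P6 - K4 - DC: 21+17+29+39+23+13 = 142
DC - U6 - R1 - P5 - K4 - P6 - DC: 21+17+29+26+23+16 = 132
DC - U6 - R1 - P6 - P5 - K4 - DC: 21+17+14+39+26+13 = 130
DC - U6 - R1 - P6 - K4 - P5 - DC: 21+17+14+23+26+33 = 134
DC - U6 - R1 - K4 - P5 - P6 - DC: 21+17+9+26+39+16 = 128
DC - U6 - R1 - K4 - P6 - P5 - DC: 21+17+9+23+39+33 = 142
DC - U6 - P6 - P5 - R1 - K4 - DC: 21+25+39+29+9+13 = 136
DC - U6 - P6 - P5 - K4 - R1 - DC: 21+25+39+26+9+4 = 124
… (46 more)
DC - R1 - K4 - U6 - P5 - P6 - DC: 4+9+8+18+39+16 = 94  ← best
The minimum is 94.
One optimal route: DC → R1 → K4 → U6 → P5 → P6 → DC (or its reverse).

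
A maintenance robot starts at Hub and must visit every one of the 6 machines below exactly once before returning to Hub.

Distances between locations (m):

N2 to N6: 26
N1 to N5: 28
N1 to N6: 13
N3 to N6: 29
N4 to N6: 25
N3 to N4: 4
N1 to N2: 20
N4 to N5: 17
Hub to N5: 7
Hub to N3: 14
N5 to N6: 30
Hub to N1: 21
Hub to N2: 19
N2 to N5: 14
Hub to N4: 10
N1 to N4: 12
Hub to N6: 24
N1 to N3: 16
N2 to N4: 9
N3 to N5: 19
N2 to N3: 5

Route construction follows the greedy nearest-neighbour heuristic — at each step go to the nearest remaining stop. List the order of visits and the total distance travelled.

At Hub the remaining stops are N5 7, N4 10, N3 14, N2 19, N1 21, N6 24; go to N5.
At N5 the remaining stops are N2 14, N4 17, N3 19, N1 28, N6 30; go to N2.
At N2 the remaining stops are N3 5, N4 9, N1 20, N6 26; go to N3.
At N3 the remaining stops are N4 4, N1 16, N6 29; go to N4.
At N4 the remaining stops are N1 12, N6 25; go to N1.
At N1 the remaining stops are N6 13; go to N6.
Return N6→Hub: 24.
Total = 7 + 14 + 5 + 4 + 12 + 13 + 24 = 79.

79 m along Hub → N5 → N2 → N3 → N4 → N1 → N6 → Hub.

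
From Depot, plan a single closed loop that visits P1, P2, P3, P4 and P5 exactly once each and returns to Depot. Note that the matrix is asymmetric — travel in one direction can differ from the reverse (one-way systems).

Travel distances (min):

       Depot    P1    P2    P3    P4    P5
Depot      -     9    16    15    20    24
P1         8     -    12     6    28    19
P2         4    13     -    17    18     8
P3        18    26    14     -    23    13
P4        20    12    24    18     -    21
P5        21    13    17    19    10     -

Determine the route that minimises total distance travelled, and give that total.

Depot-P1-P2-P3-P4-P5-Depot: 9+12+17+23+21+21 = 103
Depot-P1-P2-P3-P5-P4-Depot: 9+12+17+13+10+20 = 81
Depot-P1-P2-P4-P3-P5-Depot: 9+12+18+18+13+21 = 91
Depot-P1-P2-P4-P5-P3-Depot: 9+12+18+21+19+18 = 97
Depot-P1-P2-P5-P3-P4-Depot: 9+12+8+19+23+20 = 91
Depot-P1-P2-P5-P4-P3-Depot: 9+12+8+10+18+18 = 75
Depot-P1-P3-P2-P4-P5-Depot: 9+6+14+18+21+21 = 89
Depot-P1-P3-P2-P5-P4-Depot: 9+6+14+8+10+20 = 67
Depot-P1-P3-P4-P2-P5-Depot: 9+6+23+24+8+21 = 91
Depot-P1-P3-P4-P5-P2-Depot: 9+6+23+21+17+4 = 80
Depot-P1-P3-P5-P2-P4-Depot: 9+6+13+17+18+20 = 83
Depot-P1-P3-P5-P4-P2-Depot: 9+6+13+10+24+4 = 66
Depot-P1-P4-P2-P3-P5-Depot: 9+28+24+17+13+21 = 112
Depot-P1-P4-P2-P5-P3-Depot: 9+28+24+8+19+18 = 106
… (106 more)
The minimum is 66.
One optimal route: Depot → P1 → P3 → P5 → P4 → P2 → Depot.

66 min — the shortest possible round trip.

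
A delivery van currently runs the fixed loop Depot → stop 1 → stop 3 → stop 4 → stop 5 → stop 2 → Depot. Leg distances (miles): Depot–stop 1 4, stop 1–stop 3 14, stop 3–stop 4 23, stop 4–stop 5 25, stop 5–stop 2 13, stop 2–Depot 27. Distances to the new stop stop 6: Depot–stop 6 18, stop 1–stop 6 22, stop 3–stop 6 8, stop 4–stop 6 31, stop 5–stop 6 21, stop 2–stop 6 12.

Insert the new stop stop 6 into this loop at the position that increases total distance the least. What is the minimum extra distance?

Insertion cost between consecutive stops i–j is d(i,stop 6) + d(stop 6,j) − d(i,j):
  between Depot and stop 1: 18 + 22 − 4 = 36
  between stop 1 and stop 3: 22 + 8 − 14 = 16
  between stop 3 and stop 4: 8 + 31 − 23 = 16
  between stop 4 and stop 5: 31 + 21 − 25 = 27
  between stop 5 and stop 2: 21 + 12 − 13 = 20
  between stop 2 and Depot: 12 + 18 − 27 = 3
Cheapest insertion is between stop 2 and Depot, adding 3.
New total = 106 + 3 = 109.

Minimum extra distance: 3 miles, inserting stop 6 between stop 2 and Depot.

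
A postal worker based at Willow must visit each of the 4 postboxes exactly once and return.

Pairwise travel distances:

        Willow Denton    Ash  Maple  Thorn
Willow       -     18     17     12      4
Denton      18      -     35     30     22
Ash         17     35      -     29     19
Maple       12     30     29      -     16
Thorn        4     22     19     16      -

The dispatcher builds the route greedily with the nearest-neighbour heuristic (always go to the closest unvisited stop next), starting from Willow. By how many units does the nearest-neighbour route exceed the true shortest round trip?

From Willow: Thorn=4, Maple=12, Ash=17, Denton=18 → choose Thorn (4).
From Thorn: Maple=16, Ash=19, Denton=22 → choose Maple (16).
From Maple: Ash=29, Denton=30 → choose Ash (29).
From Ash: Denton=35 → choose Denton (35).
NN route Willow → Thorn → Maple → Ash → Denton → Willow costs 102.
Optimal: Willow → Denton → Ash → Thorn → Maple → Willow costs 100 (by enumerating all 12 distinct tours).
Excess = 102 − 100 = 2.

Excess over optimum: 2.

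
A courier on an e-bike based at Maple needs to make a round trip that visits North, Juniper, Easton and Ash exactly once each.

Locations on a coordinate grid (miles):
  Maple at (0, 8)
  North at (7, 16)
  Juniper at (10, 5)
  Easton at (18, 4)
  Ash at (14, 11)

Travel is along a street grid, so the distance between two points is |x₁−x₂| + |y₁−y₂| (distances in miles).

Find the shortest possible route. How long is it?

There are 12 distinct closed tours to check (reversals are equivalent).
Maple-North-Juniper-Easton-Ash-Maple: 15+14+9+11+17 = 66
Maple-North-Juniper-Ash-Easton-Maple: 15+14+10+11+22 = 72
Maple-North-Easton-Juniper-Ash-Maple: 15+23+9+10+17 = 74
Maple-North-Easton-Ash-Juniper-Maple: 15+23+11+10+13 = 72
Maple-North-Ash-Juniper-Easton-Maple: 15+12+10+9+22 = 68
Maple-North-Ash-Easton-Juniper-Maple: 15+12+11+9+13 = 60
Maple-Juniper-North-Easton-Ash-Maple: 13+14+23+11+17 = 78
Maple-Juniper-North-Ash-Easton-Maple: 13+14+12+11+22 = 72
Maple-Juniper-Easton-North-Ash-Maple: 13+9+23+12+17 = 74
Maple-Juniper-Ash-North-Easton-Maple: 13+10+12+23+22 = 80
Maple-Easton-North-Juniper-Ash-Maple: 22+23+14+10+17 = 86
Maple-Easton-Juniper-North-Ash-Maple: 22+9+14+12+17 = 74
The minimum is 60.
One optimal route: Maple → North → Ash → Easton → Juniper → Maple (or its reverse).

Shortest round trip = 60 miles.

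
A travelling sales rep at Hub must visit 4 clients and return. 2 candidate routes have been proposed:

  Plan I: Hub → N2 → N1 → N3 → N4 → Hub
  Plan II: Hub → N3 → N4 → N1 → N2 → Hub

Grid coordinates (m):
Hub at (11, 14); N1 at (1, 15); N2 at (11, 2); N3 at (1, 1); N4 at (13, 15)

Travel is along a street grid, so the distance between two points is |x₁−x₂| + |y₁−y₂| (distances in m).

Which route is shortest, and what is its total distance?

Plan I: 12 + 23 + 14 + 26 + 3 = 78
Plan II: 23 + 26 + 12 + 23 + 12 = 96

Shortest is Plan I, total 78 m.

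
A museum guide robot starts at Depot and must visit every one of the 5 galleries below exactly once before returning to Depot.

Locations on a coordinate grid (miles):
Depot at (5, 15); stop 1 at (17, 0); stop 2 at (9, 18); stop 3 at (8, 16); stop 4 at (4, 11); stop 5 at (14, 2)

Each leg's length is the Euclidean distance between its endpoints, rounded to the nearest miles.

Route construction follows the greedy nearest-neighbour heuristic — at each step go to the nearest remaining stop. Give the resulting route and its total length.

Nearest-neighbour total = 50 miles; route Depot → stop 3 → stop 2 → stop 4 → stop 5 → stop 1 → Depot.

From Depot: distances to unvisited — stop 3=3, stop 4=4, stop 2=5, stop 5=16, stop 1=19. Nearest is stop 3 (3).
From stop 3: distances to unvisited — stop 2=2, stop 4=6, stop 5=15, stop 1=18. Nearest is stop 2 (2).
From stop 2: distances to unvisited — stop 4=9, stop 5=17, stop 1=20. Nearest is stop 4 (9).
From stop 4: distances to unvisited — stop 5=13, stop 1=17. Nearest is stop 5 (13).
From stop 5: distances to unvisited — stop 1=4. Nearest is stop 1 (4).
Return stop 1→Depot: 19.
Total = 3 + 2 + 9 + 13 + 4 + 19 = 50.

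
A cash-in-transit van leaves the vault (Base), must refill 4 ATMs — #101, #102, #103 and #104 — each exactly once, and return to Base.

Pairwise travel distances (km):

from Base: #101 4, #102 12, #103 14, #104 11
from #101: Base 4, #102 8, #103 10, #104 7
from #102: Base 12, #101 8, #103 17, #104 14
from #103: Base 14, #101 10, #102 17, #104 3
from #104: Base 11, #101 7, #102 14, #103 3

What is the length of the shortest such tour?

Shortest round trip = 43 km.

Base - #101 - #102 - #103 - #104 - Base: 4+8+17+3+11 = 43
Base - #101 - #102 - #104 - #103 - Base: 4+8+14+3+14 = 43
Base - #101 - #103 - #102 - #104 - Base: 4+10+17+14+11 = 56
Base - #101 - #103 - #104 - #102 - Base: 4+10+3+14+12 = 43
Base - #101 - #104 - #102 - #103 - Base: 4+7+14+17+14 = 56
Base - #101 - #104 - #103 - #102 - Base: 4+7+3+17+12 = 43
Base - #102 - #101 - #103 - #104 - Base: 12+8+10+3+11 = 44
Base - #102 - #101 - #104 - #103 - Base: 12+8+7+3+14 = 44
Base - #102 - #103 - #101 - #104 - Base: 12+17+10+7+11 = 57
Base - #102 - #104 - #101 - #103 - Base: 12+14+7+10+14 = 57
Base - #103 - #101 - #102 - #104 - Base: 14+10+8+14+11 = 57
Base - #103 - #102 - #101 - #104 - Base: 14+17+8+7+11 = 57
The minimum is 43.
One optimal route: Base → #101 → #102 → #103 → #104 → Base (or its reverse).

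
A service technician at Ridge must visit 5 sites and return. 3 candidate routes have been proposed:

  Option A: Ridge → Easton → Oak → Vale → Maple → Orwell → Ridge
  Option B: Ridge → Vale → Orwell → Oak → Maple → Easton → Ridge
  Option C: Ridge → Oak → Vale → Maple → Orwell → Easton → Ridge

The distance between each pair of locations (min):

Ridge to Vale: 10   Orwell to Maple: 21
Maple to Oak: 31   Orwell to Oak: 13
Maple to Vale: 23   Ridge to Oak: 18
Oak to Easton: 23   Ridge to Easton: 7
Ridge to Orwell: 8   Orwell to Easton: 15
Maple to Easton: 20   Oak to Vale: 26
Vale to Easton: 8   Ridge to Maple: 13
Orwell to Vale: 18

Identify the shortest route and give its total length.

Option A: 7 + 23 + 26 + 23 + 21 + 8 = 108
Option B: 10 + 18 + 13 + 31 + 20 + 7 = 99
Option C: 18 + 26 + 23 + 21 + 15 + 7 = 110

99 min — Option B is the shortest.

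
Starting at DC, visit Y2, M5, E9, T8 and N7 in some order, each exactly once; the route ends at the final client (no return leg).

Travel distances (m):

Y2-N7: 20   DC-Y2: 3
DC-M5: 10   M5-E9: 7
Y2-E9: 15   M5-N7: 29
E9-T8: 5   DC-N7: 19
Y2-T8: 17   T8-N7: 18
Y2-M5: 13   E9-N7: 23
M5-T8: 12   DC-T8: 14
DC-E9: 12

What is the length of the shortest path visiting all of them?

Shortest open route: 46 m.

There are 5! = 120 possible orderings.
DC → Y2 → M5 → E9 → T8 → N7: 3+13+7+5+18 = 46
DC → Y2 → M5 → E9 → N7 → T8: 3+13+7+23+18 = 64
DC → Y2 → M5 → T8 → E9 → N7: 3+13+12+5+23 = 56
DC → Y2 → M5 → T8 → N7 → E9: 3+13+12+18+23 = 69
DC → Y2 → M5 → N7 → E9 → T8: 3+13+29+23+5 = 73
DC → Y2 → M5 → N7 → T8 → E9: 3+13+29+18+5 = 68
DC → Y2 → E9 → M5 → T8 → N7: 3+15+7+12+18 = 55
DC → Y2 → E9 → M5 → N7 → T8: 3+15+7+29+18 = 72
DC → Y2 → E9 → T8 → M5 → N7: 3+15+5+12+29 = 64
DC → Y2 → E9 → T8 → N7 → M5: 3+15+5+18+29 = 70
DC → Y2 → E9 → N7 → M5 → T8: 3+15+23+29+12 = 82
DC → Y2 → E9 → N7 → T8 → M5: 3+15+23+18+12 = 71
DC → Y2 → T8 → M5 → E9 → N7: 3+17+12+7+23 = 62
DC → Y2 → T8 → M5 → N7 → E9: 3+17+12+29+23 = 84
… (106 more)
The minimum is 46.
One shortest path: DC → Y2 → M5 → E9 → T8 → N7.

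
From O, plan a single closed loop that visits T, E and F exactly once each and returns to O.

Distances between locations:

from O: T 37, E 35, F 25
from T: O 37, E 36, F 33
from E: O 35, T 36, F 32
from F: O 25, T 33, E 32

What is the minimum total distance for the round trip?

129 — the shortest possible round trip.

There are 3 distinct closed tours to check (reversals are equivalent).
O - T - E - F - O: 37+36+32+25 = 130
O - T - F - E - O: 37+33+32+35 = 137
O - E - T - F - O: 35+36+33+25 = 129
The minimum is 129.
One optimal route: O → E → T → F → O (or its reverse).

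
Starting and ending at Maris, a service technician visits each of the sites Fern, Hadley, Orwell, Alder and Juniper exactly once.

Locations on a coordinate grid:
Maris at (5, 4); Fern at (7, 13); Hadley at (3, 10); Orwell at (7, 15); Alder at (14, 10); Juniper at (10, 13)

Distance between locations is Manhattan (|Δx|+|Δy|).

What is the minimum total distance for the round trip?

With 5 stops there are 5!/2 = 60 distinct round trips (a route and its reverse cost the same).
Maris→Fern→Hadley→Orwell→Alder→Juniper→Maris: 11+7+9+12+7+14 = 60
Maris→Fern→Hadley→Orwell→Juniper→Alder→Maris: 11+7+9+5+7+15 = 54
Maris→Fern→Hadley→Alder→Orwell→Juniper→Maris: 11+7+11+12+5+14 = 60
Maris→Fern→Hadley→Alder→Juniper→Orwell→Maris: 11+7+11+7+5+13 = 54
Maris→Fern→Hadley→Juniper→Orwell→Alder→Maris: 11+7+10+5+12+15 = 60
Maris→Fern→Hadley→Juniper→Alder→Orwell→Maris: 11+7+10+7+12+13 = 60
Maris→Fern→Orwell→Hadley→Alder→Juniper→Maris: 11+2+9+11+7+14 = 54
Maris→Fern→Orwell→Hadley→Juniper→Alder→Maris: 11+2+9+10+7+15 = 54
Maris→Fern→Orwell→Alder→Hadley→Juniper→Maris: 11+2+12+11+10+14 = 60
Maris→Fern→Orwell→Alder→Juniper→Hadley→Maris: 11+2+12+7+10+8 = 50
Maris→Fern→Orwell→Juniper→Hadley→Alder→Maris: 11+2+5+10+11+15 = 54
Maris→Fern→Orwell→Juniper→Alder→Hadley→Maris: 11+2+5+7+11+8 = 44
Maris→Fern→Alder→Hadley→Orwell→Juniper→Maris: 11+10+11+9+5+14 = 60
Maris→Fern→Alder→Hadley→Juniper→Orwell→Maris: 11+10+11+10+5+13 = 60
… (46 more)
The minimum is 44.
One optimal route: Maris → Fern → Orwell → Juniper → Alder → Hadley → Maris (or its reverse).

44 — the shortest possible round trip.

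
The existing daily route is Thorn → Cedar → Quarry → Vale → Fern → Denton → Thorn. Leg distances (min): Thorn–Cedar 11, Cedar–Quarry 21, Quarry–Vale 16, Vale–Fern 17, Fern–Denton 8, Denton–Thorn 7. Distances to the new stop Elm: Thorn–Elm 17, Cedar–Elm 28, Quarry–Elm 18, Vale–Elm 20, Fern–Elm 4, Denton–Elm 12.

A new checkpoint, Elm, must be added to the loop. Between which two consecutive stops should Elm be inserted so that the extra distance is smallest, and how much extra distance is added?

Adding 7 min by placing Elm on the Vale–Fern leg.

Insertion cost between consecutive stops i–j is d(i,Elm) + d(Elm,j) − d(i,j):
  between Thorn and Cedar: 17 + 28 − 11 = 34
  between Cedar and Quarry: 28 + 18 − 21 = 25
  between Quarry and Vale: 18 + 20 − 16 = 22
  between Vale and Fern: 20 + 4 − 17 = 7
  between Fern and Denton: 4 + 12 − 8 = 8
  between Denton and Thorn: 12 + 17 − 7 = 22
Cheapest insertion is between Vale and Fern, adding 7.
New total = 80 + 7 = 87.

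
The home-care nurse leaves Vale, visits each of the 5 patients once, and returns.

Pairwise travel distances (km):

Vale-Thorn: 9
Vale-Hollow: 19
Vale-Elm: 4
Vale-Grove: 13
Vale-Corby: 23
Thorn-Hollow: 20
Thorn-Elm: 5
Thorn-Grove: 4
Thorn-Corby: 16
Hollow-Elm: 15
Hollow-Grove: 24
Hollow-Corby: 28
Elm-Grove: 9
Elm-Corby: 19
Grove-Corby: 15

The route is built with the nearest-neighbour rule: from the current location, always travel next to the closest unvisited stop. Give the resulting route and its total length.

Total distance 75 km via the nearest-neighbour route Vale → Elm → Thorn → Grove → Corby → Hollow → Vale.

From Vale: distances to unvisited — Elm=4, Thorn=9, Grove=13, Hollow=19, Corby=23. Nearest is Elm (4).
From Elm: distances to unvisited — Thorn=5, Grove=9, Hollow=15, Corby=19. Nearest is Thorn (5).
From Thorn: distances to unvisited — Grove=4, Corby=16, Hollow=20. Nearest is Grove (4).
From Grove: distances to unvisited — Corby=15, Hollow=24. Nearest is Corby (15).
From Corby: distances to unvisited — Hollow=28. Nearest is Hollow (28).
Return Hollow→Vale: 19.
Total = 4 + 5 + 4 + 15 + 28 + 19 = 75.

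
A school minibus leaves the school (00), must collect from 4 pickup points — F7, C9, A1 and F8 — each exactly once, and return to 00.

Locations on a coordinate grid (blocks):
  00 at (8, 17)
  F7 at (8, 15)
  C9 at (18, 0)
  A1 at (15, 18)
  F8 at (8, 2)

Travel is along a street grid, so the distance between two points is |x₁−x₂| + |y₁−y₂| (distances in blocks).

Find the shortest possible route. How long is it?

Shortest round trip = 56 blocks.

00 - F7 - C9 - A1 - F8 - 00: 2+25+21+23+15 = 86
00 - F7 - C9 - F8 - A1 - 00: 2+25+12+23+8 = 70
00 - F7 - A1 - C9 - F8 - 00: 2+10+21+12+15 = 60
00 - F7 - A1 - F8 - C9 - 00: 2+10+23+12+27 = 74
00 - F7 - F8 - C9 - A1 - 00: 2+13+12+21+8 = 56
00 - F7 - F8 - A1 - C9 - 00: 2+13+23+21+27 = 86
00 - C9 - F7 - A1 - F8 - 00: 27+25+10+23+15 = 100
00 - C9 - F7 - F8 - A1 - 00: 27+25+13+23+8 = 96
00 - C9 - A1 - F7 - F8 - 00: 27+21+10+13+15 = 86
00 - C9 - F8 - F7 - A1 - 00: 27+12+13+10+8 = 70
00 - A1 - F7 - C9 - F8 - 00: 8+10+25+12+15 = 70
00 - A1 - C9 - F7 - F8 - 00: 8+21+25+13+15 = 82
The minimum is 56.
One optimal route: 00 → F7 → F8 → C9 → A1 → 00 (or its reverse).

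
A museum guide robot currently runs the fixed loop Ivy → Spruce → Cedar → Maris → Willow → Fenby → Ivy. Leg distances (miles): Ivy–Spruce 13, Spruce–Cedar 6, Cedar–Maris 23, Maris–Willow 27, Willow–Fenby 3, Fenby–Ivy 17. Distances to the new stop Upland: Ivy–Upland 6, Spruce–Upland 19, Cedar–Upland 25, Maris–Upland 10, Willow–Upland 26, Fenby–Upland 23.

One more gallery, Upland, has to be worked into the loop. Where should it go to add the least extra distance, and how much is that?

+9 miles — insert Upland between Maris and Willow.

Insertion cost between consecutive stops i–j is d(i,Upland) + d(Upland,j) − d(i,j):
  between Ivy and Spruce: 6 + 19 − 13 = 12
  between Spruce and Cedar: 19 + 25 − 6 = 38
  between Cedar and Maris: 25 + 10 − 23 = 12
  between Maris and Willow: 10 + 26 − 27 = 9
  between Willow and Fenby: 26 + 23 − 3 = 46
  between Fenby and Ivy: 23 + 6 − 17 = 12
Cheapest insertion is between Maris and Willow, adding 9.
New total = 89 + 9 = 98.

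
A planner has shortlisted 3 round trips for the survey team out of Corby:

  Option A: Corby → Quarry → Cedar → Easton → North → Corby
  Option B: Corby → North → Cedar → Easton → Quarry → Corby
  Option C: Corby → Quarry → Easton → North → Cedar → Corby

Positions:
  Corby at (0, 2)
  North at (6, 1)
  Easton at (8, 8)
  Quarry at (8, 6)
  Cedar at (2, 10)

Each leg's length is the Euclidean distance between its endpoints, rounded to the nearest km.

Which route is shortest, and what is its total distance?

Shortest is Option B, total 33 km.

Option A: 9 + 7 + 6 + 7 + 6 = 35
Option B: 6 + 10 + 6 + 2 + 9 = 33
Option C: 9 + 2 + 7 + 10 + 8 = 36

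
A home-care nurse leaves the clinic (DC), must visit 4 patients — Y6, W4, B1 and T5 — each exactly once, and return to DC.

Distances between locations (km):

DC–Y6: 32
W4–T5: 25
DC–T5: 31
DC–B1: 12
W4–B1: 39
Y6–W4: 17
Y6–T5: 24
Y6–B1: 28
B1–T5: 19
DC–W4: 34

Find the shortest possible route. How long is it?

DC-Y6-W4-B1-T5-DC: 32+17+39+19+31 = 138
DC-Y6-W4-T5-B1-DC: 32+17+25+19+12 = 105
DC-Y6-B1-W4-T5-DC: 32+28+39+25+31 = 155
DC-Y6-B1-T5-W4-DC: 32+28+19+25+34 = 138
DC-Y6-T5-W4-B1-DC: 32+24+25+39+12 = 132
DC-Y6-T5-B1-W4-DC: 32+24+19+39+34 = 148
DC-W4-Y6-B1-T5-DC: 34+17+28+19+31 = 129
DC-W4-Y6-T5-B1-DC: 34+17+24+19+12 = 106
DC-W4-B1-Y6-T5-DC: 34+39+28+24+31 = 156
DC-W4-T5-Y6-B1-DC: 34+25+24+28+12 = 123
DC-B1-Y6-W4-T5-DC: 12+28+17+25+31 = 113
DC-B1-W4-Y6-T5-DC: 12+39+17+24+31 = 123
The minimum is 105.
One optimal route: DC → Y6 → W4 → T5 → B1 → DC (or its reverse).

105 km — the shortest possible round trip.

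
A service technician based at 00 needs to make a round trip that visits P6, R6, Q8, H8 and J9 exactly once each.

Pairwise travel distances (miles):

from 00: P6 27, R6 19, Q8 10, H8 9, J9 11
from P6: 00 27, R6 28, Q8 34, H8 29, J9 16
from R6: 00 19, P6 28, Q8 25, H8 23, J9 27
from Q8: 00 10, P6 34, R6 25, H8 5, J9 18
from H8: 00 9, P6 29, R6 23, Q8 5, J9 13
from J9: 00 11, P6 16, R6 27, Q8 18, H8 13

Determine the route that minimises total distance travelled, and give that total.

Minimum total distance: 91 miles.

There are 60 distinct closed tours to check (reversals are equivalent).
00 → P6 → R6 → Q8 → H8 → J9 → 00: 27+28+25+5+13+11 = 109
00 → P6 → R6 → Q8 → J9 → H8 → 00: 27+28+25+18+13+9 = 120
00 → P6 → R6 → H8 → Q8 → J9 → 00: 27+28+23+5+18+11 = 112
00 → P6 → R6 → H8 → J9 → Q8 → 00: 27+28+23+13+18+10 = 119
00 → P6 → R6 → J9 → Q8 → H8 → 00: 27+28+27+18+5+9 = 114
00 → P6 → R6 → J9 → H8 → Q8 → 00: 27+28+27+13+5+10 = 110
00 → P6 → Q8 → R6 → H8 → J9 → 00: 27+34+25+23+13+11 = 133
00 → P6 → Q8 → R6 → J9 → H8 → 00: 27+34+25+27+13+9 = 135
00 → P6 → Q8 → H8 → R6 → J9 → 00: 27+34+5+23+27+11 = 127
00 → P6 → Q8 → H8 → J9 → R6 → 00: 27+34+5+13+27+19 = 125
00 → P6 → Q8 → J9 → R6 → H8 → 00: 27+34+18+27+23+9 = 138
00 → P6 → Q8 → J9 → H8 → R6 → 00: 27+34+18+13+23+19 = 134
00 → P6 → H8 → R6 → Q8 → J9 → 00: 27+29+23+25+18+11 = 133
00 → P6 → H8 → R6 → J9 → Q8 → 00: 27+29+23+27+18+10 = 134
… (46 more)
00 → R6 → P6 → J9 → H8 → Q8 → 00: 19+28+16+13+5+10 = 91  ← best
The minimum is 91.
One optimal route: 00 → R6 → P6 → J9 → H8 → Q8 → 00 (or its reverse).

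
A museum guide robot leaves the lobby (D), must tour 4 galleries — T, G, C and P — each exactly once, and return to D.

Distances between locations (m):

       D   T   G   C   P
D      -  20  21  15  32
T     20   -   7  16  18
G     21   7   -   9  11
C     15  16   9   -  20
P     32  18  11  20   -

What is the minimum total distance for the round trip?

73 m — the shortest possible round trip.

With 4 stops there are 4!/2 = 12 distinct round trips (a route and its reverse cost the same).
D-T-G-C-P-D: 20+7+9+20+32 = 88
D-T-G-P-C-D: 20+7+11+20+15 = 73
D-T-C-G-P-D: 20+16+9+11+32 = 88
D-T-C-P-G-D: 20+16+20+11+21 = 88
D-T-P-G-C-D: 20+18+11+9+15 = 73
D-T-P-C-G-D: 20+18+20+9+21 = 88
D-G-T-C-P-D: 21+7+16+20+32 = 96
D-G-T-P-C-D: 21+7+18+20+15 = 81
D-G-C-T-P-D: 21+9+16+18+32 = 96
D-G-P-T-C-D: 21+11+18+16+15 = 81
D-C-T-G-P-D: 15+16+7+11+32 = 81
D-C-G-T-P-D: 15+9+7+18+32 = 81
The minimum is 73.
One optimal route: D → T → G → P → C → D (or its reverse).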